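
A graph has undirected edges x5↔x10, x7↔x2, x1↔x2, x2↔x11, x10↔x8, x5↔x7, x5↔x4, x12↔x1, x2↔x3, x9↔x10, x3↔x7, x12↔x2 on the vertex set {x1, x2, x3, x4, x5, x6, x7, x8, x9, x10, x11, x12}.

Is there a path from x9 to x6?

Explore from x9.
Distance 1: reach x10.
Distance 2: reach x5, x8.
Distance 3: reach x4, x7.
Distance 4: reach x2, x3.
Distance 5: reach x1, x11, x12.
The search is exhausted without reaching x6; it lies in a different component.

No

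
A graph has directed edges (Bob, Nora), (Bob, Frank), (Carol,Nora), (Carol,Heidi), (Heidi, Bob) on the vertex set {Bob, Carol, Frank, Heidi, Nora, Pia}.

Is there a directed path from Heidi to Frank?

Explore from Heidi.
Distance 1: reach Bob.
Distance 2: reach Frank, Nora.
Found Frank.

Yes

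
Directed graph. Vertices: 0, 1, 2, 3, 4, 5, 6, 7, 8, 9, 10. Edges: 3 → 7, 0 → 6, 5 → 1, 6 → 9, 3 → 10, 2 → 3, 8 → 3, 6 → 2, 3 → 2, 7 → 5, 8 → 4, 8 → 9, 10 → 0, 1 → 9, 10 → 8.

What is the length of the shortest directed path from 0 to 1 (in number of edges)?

Distance 0: 0.
Distance 1: 6.
Distance 2: 2, 9.
Distance 3: 3.
Distance 4: 7, 10.
Distance 5: 5, 8.
Distance 6: 1, 4 — contains 1.

6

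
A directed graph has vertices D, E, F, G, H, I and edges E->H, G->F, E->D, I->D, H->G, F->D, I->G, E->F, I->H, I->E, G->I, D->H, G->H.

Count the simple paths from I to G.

6

I→D→H→G
I→E→D→H→G
I→E→F→D→H→G
I→E→H→G
I→G
I→H→G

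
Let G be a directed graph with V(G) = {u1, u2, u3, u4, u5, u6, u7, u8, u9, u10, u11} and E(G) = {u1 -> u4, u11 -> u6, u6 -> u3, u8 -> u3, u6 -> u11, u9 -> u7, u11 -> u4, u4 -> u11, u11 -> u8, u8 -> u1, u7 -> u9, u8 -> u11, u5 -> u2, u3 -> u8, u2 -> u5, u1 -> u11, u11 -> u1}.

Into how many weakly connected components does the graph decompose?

From u1: component {u1, u3, u4, u6, u8, u11}.
From u2: component {u2, u5}.
From u7: component {u7, u9}.
From u10: component {u10}.
That's 4 components.

4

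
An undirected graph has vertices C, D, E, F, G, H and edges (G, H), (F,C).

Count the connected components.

From C: component {C, F}.
From D: component {D}.
From E: component {E}.
From G: component {G, H}.
That's 4 components.

4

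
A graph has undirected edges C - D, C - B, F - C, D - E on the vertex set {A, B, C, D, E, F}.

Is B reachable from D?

Yes

Explore from D.
Distance 1: reach C, E.
Distance 2: reach B, F.
Found B.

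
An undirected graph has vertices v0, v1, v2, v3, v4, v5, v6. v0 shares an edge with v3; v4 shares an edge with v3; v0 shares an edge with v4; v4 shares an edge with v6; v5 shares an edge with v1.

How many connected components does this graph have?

From v0: component {v0, v3, v4, v6}.
From v1: component {v1, v5}.
From v2: component {v2}.
That's 3 components.

3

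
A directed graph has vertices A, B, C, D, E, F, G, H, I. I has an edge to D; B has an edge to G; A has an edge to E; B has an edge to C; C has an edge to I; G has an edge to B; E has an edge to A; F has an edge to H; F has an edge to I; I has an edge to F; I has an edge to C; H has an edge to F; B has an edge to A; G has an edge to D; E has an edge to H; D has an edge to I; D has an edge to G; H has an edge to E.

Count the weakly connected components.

1

From A: component {A, B, C, D, E, F, G, H, I}.
That's 1 component.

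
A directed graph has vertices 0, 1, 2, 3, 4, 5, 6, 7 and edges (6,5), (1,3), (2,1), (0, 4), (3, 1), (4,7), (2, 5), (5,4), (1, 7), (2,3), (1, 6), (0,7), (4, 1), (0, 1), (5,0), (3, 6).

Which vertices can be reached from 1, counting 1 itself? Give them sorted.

0, 1, 3, 4, 5, 6, 7

Start at 1.
Its neighbours: 3, 6, 7.
Then their neighbours: 5.
Then next layer: 0, 4.
Nothing further is reachable.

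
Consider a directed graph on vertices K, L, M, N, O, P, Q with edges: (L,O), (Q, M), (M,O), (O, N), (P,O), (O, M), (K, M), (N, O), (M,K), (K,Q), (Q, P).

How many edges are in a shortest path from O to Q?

3

Distance 0: O.
Distance 1: M, N.
Distance 2: K.
Distance 3: Q — contains Q.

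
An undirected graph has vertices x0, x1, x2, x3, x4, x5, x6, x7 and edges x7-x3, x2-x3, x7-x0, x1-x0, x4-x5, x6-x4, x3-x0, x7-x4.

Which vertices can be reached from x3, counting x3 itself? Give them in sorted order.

Start at x3.
Its neighbours: x0, x2, x7.
Then their neighbours: x1, x4.
Then next layer: x5, x6.
Every vertex is now reached.

x0, x1, x2, x3, x4, x5, x6, x7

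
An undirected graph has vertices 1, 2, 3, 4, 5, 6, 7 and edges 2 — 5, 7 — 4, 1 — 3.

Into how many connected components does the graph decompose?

4

From 1: component {1, 3}.
From 2: component {2, 5}.
From 4: component {4, 7}.
From 6: component {6}.
That's 4 components.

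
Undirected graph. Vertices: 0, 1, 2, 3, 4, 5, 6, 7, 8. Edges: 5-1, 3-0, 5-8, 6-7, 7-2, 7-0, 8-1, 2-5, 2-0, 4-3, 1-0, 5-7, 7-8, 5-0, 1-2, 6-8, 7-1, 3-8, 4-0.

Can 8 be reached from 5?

Explore from 5.
Distance 1: reach 0, 1, 2, 7, 8.
Found 8.

Yes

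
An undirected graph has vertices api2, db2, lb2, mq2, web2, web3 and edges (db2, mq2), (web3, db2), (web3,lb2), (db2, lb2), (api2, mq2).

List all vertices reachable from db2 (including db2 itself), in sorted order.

api2, db2, lb2, mq2, web3

Start at db2.
Its neighbours: lb2, mq2, web3.
Then their neighbours: api2.
Nothing further is reachable.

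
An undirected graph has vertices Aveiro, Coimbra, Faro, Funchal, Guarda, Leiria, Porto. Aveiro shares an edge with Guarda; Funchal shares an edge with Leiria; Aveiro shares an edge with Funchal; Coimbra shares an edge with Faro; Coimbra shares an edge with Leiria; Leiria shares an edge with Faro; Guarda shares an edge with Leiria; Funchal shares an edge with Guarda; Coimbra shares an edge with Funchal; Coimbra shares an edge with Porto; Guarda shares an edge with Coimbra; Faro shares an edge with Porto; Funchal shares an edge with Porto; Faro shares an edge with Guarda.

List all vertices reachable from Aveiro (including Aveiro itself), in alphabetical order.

Aveiro, Coimbra, Faro, Funchal, Guarda, Leiria, Porto

Start at Aveiro.
Its neighbours: Funchal, Guarda.
Then their neighbours: Coimbra, Faro, Leiria, Porto.
Every vertex is now reached.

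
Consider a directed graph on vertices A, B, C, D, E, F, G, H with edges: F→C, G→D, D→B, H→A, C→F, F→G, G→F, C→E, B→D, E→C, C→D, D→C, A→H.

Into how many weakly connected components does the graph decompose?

From A: component {A, H}.
From B: component {B, C, D, E, F, G}.
That's 2 components.

2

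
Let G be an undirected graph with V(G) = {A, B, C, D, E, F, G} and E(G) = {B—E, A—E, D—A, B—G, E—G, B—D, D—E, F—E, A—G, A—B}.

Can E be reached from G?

Explore from G.
Distance 1: reach A, B, E.
Found E.

Yes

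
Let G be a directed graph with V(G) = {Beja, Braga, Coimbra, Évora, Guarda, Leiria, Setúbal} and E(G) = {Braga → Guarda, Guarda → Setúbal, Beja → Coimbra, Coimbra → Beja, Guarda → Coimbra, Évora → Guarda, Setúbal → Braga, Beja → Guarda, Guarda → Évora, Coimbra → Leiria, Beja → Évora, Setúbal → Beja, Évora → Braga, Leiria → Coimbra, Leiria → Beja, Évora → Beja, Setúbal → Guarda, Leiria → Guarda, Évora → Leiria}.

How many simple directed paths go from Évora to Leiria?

7

Évora→Beja→Coimbra→Leiria
Évora→Beja→Guarda→Coimbra→Leiria
Évora→Braga→Guarda→Coimbra→Leiria
Évora→Braga→Guarda→Setúbal→Beja→Coimbra→Leiria
Évora→Guarda→Coimbra→Leiria
Évora→Guarda→Setúbal→Beja→Coimbra→Leiria
Évora→Leiria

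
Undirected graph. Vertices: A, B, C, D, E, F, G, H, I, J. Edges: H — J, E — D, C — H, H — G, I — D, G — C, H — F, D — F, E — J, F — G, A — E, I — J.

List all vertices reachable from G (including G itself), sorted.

Start at G.
Its neighbours: C, F, H.
Then their neighbours: D, J.
Then next layer: E, I.
Then next layer: A.
Nothing further is reachable.

A, C, D, E, F, G, H, I, J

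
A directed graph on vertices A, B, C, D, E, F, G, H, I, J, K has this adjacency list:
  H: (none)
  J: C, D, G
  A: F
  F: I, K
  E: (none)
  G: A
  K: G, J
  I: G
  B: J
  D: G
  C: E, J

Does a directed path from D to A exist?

Explore from D.
Distance 1: reach G.
Distance 2: reach A.
Found A.

Yes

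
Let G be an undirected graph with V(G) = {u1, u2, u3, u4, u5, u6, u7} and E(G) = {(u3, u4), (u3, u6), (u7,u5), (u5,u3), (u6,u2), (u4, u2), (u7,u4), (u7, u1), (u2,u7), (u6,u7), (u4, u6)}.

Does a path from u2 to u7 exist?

Yes

Explore from u2.
Distance 1: reach u4, u6, u7.
Found u7.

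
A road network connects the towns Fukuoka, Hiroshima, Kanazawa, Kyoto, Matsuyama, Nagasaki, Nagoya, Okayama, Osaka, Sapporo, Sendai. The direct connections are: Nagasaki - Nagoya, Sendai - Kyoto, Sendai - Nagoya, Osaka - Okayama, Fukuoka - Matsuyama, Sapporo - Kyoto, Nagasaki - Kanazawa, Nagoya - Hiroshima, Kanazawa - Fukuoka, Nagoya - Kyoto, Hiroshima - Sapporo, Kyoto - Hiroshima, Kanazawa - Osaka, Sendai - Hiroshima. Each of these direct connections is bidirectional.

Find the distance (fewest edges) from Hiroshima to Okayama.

5

Distance 0: Hiroshima.
Distance 1: Kyoto, Nagoya, Sapporo, Sendai.
Distance 2: Nagasaki.
Distance 3: Kanazawa.
Distance 4: Fukuoka, Osaka.
Distance 5: Matsuyama, Okayama — contains Okayama.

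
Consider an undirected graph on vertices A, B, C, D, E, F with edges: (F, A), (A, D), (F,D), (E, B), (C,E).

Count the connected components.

From A: component {A, D, F}.
From B: component {B, C, E}.
That's 2 components.

2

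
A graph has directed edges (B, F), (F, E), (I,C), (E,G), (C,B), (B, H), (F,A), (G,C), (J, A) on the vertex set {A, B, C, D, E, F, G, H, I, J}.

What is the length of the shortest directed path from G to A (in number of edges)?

4

Distance 0: G.
Distance 1: C.
Distance 2: B.
Distance 3: F, H.
Distance 4: A, E — contains A.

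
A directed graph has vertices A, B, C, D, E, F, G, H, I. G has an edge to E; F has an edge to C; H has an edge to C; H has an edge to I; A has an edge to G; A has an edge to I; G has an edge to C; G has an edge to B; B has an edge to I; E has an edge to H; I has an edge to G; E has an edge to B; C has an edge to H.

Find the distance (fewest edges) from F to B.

Distance 0: F.
Distance 1: C.
Distance 2: H.
Distance 3: I.
Distance 4: G.
Distance 5: B, E — contains B.

5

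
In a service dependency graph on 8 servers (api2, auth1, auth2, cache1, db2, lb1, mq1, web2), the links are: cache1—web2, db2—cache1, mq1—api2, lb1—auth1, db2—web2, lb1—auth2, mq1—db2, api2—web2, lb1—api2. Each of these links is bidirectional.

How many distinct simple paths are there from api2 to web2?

3

api2–mq1–db2–cache1–web2
api2–mq1–db2–web2
api2–web2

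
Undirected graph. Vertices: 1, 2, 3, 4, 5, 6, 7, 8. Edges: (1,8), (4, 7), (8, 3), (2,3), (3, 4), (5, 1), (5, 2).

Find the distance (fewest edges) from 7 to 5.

Distance 0: 7.
Distance 1: 4.
Distance 2: 3.
Distance 3: 2, 8.
Distance 4: 1, 5 — contains 5.

4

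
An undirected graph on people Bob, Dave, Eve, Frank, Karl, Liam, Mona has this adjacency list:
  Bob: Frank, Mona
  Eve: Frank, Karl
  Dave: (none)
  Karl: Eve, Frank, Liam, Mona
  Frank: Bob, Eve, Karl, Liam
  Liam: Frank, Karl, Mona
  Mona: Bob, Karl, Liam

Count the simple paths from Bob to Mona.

7

Bob–Frank–Eve–Karl–Liam–Mona
Bob–Frank–Eve–Karl–Mona
Bob–Frank–Karl–Liam–Mona
Bob–Frank–Karl–Mona
Bob–Frank–Liam–Karl–Mona
Bob–Frank–Liam–Mona
Bob–Mona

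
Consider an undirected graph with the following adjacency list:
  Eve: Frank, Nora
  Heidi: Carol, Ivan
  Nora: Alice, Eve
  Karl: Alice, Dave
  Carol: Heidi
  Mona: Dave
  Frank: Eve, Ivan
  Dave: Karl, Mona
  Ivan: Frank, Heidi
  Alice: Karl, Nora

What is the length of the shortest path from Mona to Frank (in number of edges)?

Distance 0: Mona.
Distance 1: Dave.
Distance 2: Karl.
Distance 3: Alice.
Distance 4: Nora.
Distance 5: Eve.
Distance 6: Frank — contains Frank.

6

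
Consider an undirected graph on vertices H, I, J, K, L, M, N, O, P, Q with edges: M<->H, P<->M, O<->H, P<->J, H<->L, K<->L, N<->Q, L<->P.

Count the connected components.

3

From H: component {H, J, K, L, M, O, P}.
From I: component {I}.
From N: component {N, Q}.
That's 3 components.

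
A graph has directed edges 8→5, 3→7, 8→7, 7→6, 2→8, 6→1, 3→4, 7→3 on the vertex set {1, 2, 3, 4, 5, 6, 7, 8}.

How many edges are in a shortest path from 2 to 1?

Distance 0: 2.
Distance 1: 8.
Distance 2: 5, 7.
Distance 3: 3, 6.
Distance 4: 1, 4 — contains 1.

4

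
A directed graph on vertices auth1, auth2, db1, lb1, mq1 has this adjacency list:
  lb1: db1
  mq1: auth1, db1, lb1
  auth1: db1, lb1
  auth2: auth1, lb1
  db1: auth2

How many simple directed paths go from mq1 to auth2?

mq1→auth1→db1→auth2
mq1→auth1→lb1→db1→auth2
mq1→db1→auth2
mq1→lb1→db1→auth2

4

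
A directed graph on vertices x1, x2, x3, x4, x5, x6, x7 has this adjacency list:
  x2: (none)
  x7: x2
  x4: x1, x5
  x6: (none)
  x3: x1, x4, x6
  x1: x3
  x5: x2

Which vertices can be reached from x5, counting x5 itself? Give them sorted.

Start at x5.
Its neighbours: x2.
Nothing further is reachable.

x2, x5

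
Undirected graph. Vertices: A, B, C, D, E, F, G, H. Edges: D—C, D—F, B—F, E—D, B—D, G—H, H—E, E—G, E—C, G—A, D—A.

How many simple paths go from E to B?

E–C–D–B
E–C–D–F–B
E–D–B
E–D–F–B
E–G–A–D–B
E–G–A–D–F–B
E–H–G–A–D–B
E–H–G–A–D–F–B

8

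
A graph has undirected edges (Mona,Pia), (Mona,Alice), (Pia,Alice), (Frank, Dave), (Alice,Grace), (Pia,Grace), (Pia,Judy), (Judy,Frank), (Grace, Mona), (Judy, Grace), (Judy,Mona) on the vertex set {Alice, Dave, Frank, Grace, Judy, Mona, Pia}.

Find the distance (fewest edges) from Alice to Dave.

4

Distance 0: Alice.
Distance 1: Grace, Mona, Pia.
Distance 2: Judy.
Distance 3: Frank.
Distance 4: Dave — contains Dave.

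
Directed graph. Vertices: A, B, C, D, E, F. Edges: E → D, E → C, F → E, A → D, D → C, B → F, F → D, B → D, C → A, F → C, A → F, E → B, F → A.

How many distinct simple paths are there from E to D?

7

E→B→D
E→B→F→A→D
E→B→F→C→A→D
E→B→F→D
E→C→A→D
E→C→A→F→D
E→D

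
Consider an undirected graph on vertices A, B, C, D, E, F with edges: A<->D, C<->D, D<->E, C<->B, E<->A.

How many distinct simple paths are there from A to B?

A–D–C–B
A–E–D–C–B

2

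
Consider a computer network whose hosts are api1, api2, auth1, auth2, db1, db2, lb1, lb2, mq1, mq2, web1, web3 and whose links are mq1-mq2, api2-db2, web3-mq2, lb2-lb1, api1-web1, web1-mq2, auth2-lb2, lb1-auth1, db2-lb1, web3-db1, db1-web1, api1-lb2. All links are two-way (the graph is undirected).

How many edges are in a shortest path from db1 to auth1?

Distance 0: db1.
Distance 1: web1, web3.
Distance 2: api1, mq2.
Distance 3: lb2, mq1.
Distance 4: auth2, lb1.
Distance 5: auth1, db2 — contains auth1.

5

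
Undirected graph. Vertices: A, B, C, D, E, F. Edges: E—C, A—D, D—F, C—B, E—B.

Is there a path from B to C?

Yes

Explore from B.
Distance 1: reach C, E.
Found C.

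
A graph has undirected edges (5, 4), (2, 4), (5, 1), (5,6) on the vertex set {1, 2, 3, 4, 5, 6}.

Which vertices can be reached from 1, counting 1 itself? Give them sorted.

Start at 1.
Its neighbours: 5.
Then their neighbours: 4, 6.
Then next layer: 2.
Nothing further is reachable.

1, 2, 4, 5, 6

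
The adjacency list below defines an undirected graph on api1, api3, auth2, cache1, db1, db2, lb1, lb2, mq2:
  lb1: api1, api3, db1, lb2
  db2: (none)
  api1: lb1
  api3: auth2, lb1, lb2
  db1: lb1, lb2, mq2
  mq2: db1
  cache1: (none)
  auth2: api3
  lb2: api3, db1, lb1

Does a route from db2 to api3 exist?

No

db2 has no edges, so nothing is reachable from it.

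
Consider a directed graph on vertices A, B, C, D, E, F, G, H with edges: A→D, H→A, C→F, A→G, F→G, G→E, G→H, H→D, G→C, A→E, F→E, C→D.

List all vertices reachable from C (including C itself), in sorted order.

Start at C.
Its neighbours: D, F.
Then their neighbours: E, G.
Then next layer: H.
Then next layer: A.
Nothing further is reachable.

A, C, D, E, F, G, H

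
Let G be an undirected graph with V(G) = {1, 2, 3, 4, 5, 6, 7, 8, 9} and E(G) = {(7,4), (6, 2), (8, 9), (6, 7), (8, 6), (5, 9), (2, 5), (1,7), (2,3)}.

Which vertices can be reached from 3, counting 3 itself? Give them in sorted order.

Start at 3.
Its neighbours: 2.
Then their neighbours: 5, 6.
Then next layer: 7, 8, 9.
Then next layer: 1, 4.
Every vertex is now reached.

1, 2, 3, 4, 5, 6, 7, 8, 9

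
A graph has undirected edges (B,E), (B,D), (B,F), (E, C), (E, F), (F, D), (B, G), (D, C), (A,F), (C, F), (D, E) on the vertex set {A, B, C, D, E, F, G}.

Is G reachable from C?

Yes

Explore from C.
Distance 1: reach D, E, F.
Distance 2: reach A, B.
Distance 3: reach G.
Found G.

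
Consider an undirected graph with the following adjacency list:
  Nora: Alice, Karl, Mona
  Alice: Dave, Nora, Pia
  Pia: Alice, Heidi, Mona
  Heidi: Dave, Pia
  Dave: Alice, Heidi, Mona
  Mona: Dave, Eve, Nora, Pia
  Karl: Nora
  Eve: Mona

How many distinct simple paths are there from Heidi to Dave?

Heidi–Dave
Heidi–Pia–Alice–Dave
Heidi–Pia–Alice–Nora–Mona–Dave
Heidi–Pia–Mona–Dave
Heidi–Pia–Mona–Nora–Alice–Dave

5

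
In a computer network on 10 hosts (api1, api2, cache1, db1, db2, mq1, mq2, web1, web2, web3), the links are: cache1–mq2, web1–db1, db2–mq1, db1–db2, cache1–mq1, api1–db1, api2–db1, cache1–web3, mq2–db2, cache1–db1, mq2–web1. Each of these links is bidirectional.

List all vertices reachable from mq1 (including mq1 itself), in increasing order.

Start at mq1.
Its neighbours: cache1, db2.
Then their neighbours: db1, mq2, web3.
Then next layer: api1, api2, web1.
Nothing further is reachable.

api1, api2, cache1, db1, db2, mq1, mq2, web1, web3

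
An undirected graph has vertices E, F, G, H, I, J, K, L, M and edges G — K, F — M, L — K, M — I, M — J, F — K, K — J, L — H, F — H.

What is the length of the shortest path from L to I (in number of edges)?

Distance 0: L.
Distance 1: H, K.
Distance 2: F, G, J.
Distance 3: M.
Distance 4: I — contains I.

4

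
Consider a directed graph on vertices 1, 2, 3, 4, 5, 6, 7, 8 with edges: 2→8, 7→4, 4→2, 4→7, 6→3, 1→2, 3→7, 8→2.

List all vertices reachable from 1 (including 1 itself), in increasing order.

Start at 1.
Its neighbours: 2.
Then their neighbours: 8.
Nothing further is reachable.

1, 2, 8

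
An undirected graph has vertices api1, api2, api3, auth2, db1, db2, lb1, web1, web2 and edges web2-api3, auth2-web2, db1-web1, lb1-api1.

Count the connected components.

From api1: component {api1, lb1}.
From api2: component {api2}.
From api3: component {api3, auth2, web2}.
From db1: component {db1, web1}.
From db2: component {db2}.
That's 5 components.

5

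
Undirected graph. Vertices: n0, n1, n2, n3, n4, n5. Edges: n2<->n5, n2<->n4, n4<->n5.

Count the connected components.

4

From n0: component {n0}.
From n1: component {n1}.
From n2: component {n2, n4, n5}.
From n3: component {n3}.
That's 4 components.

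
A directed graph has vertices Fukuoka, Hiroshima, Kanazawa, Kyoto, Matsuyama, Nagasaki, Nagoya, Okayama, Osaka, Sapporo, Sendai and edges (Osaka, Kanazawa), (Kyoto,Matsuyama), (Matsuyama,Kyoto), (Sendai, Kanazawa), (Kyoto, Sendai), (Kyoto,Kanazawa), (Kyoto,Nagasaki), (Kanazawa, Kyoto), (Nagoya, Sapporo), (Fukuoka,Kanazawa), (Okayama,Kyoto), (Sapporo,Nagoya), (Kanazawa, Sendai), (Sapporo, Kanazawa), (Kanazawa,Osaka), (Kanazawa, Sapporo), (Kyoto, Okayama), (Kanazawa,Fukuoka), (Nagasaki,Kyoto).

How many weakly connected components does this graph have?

2

From Fukuoka: component {Fukuoka, Kanazawa, Kyoto, Matsuyama, Nagasaki, Nagoya, Okayama, Osaka, Sapporo, Sendai}.
From Hiroshima: component {Hiroshima}.
That's 2 components.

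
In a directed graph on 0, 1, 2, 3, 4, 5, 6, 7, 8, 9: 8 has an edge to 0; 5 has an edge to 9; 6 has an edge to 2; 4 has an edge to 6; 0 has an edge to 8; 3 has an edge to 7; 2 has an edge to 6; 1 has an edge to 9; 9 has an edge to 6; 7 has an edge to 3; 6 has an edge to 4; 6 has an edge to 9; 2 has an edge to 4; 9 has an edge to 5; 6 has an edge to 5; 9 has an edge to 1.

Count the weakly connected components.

From 0: component {0, 8}.
From 1: component {1, 2, 4, 5, 6, 9}.
From 3: component {3, 7}.
That's 3 components.

3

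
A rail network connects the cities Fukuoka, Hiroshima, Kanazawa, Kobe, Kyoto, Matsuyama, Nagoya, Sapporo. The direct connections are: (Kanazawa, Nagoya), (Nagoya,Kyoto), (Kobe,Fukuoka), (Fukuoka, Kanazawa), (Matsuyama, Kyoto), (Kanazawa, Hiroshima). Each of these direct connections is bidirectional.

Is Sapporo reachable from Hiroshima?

No

Explore from Hiroshima.
Distance 1: reach Kanazawa.
Distance 2: reach Fukuoka, Nagoya.
Distance 3: reach Kobe, Kyoto.
Distance 4: reach Matsuyama.
The search is exhausted without reaching Sapporo; it lies in a different component.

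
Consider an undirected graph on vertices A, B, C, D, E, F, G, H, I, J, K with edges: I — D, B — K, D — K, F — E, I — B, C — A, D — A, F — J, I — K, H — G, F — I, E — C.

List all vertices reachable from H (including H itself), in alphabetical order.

G, H

Start at H.
Its neighbours: G.
Nothing further is reachable.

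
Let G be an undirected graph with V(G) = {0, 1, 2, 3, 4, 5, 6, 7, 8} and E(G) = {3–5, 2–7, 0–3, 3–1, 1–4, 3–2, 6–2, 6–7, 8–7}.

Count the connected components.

From 0: component {0, 1, 2, 3, 4, 5, 6, 7, 8}.
That's 1 component.

1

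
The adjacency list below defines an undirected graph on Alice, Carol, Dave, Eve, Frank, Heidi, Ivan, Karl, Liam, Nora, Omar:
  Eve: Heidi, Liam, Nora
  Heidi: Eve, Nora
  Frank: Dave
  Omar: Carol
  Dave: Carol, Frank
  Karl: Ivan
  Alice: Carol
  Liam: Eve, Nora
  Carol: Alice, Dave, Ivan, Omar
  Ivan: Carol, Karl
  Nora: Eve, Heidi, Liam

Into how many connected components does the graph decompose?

From Alice: component {Alice, Carol, Dave, Frank, Ivan, Karl, Omar}.
From Eve: component {Eve, Heidi, Liam, Nora}.
That's 2 components.

2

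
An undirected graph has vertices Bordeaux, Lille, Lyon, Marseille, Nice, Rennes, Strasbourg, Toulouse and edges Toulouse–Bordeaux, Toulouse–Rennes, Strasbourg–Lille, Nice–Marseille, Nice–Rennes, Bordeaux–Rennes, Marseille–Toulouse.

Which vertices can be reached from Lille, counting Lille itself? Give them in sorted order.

Start at Lille.
Its neighbours: Strasbourg.
Nothing further is reachable.

Lille, Strasbourg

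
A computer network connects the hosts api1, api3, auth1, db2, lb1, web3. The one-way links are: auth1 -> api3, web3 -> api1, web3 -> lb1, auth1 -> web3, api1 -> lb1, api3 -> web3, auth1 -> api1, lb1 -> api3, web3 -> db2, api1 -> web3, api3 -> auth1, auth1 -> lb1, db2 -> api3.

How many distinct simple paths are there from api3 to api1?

3

api3→auth1→api1
api3→auth1→web3→api1
api3→web3→api1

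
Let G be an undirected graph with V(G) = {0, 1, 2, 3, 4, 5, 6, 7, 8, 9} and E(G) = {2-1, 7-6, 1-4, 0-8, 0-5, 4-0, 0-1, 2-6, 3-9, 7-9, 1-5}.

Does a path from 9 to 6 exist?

Yes

Explore from 9.
Distance 1: reach 3, 7.
Distance 2: reach 6.
Found 6.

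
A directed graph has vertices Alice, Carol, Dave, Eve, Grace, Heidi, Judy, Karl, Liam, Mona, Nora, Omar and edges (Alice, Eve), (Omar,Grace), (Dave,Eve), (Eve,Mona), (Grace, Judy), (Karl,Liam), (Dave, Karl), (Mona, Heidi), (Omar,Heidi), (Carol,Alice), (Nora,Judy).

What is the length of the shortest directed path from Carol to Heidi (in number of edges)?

4

Distance 0: Carol.
Distance 1: Alice.
Distance 2: Eve.
Distance 3: Mona.
Distance 4: Heidi — contains Heidi.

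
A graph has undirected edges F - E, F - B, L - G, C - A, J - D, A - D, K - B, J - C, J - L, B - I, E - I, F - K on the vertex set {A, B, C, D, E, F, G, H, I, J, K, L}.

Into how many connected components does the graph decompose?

From A: component {A, C, D, G, J, L}.
From B: component {B, E, F, I, K}.
From H: component {H}.
That's 3 components.

3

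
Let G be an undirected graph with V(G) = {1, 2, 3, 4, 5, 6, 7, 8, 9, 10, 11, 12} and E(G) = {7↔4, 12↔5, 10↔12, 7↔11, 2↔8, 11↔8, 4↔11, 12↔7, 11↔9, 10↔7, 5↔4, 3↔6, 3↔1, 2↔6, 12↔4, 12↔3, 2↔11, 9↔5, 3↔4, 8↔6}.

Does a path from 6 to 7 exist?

Yes

Explore from 6.
Distance 1: reach 2, 3, 8.
Distance 2: reach 1, 4, 11, 12.
Distance 3: reach 5, 7, 9, 10.
Found 7.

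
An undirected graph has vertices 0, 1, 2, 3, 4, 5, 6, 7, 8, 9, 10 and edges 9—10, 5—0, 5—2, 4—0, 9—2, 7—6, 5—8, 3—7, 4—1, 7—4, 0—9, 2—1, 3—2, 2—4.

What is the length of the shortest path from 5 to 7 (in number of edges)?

Distance 0: 5.
Distance 1: 0, 2, 8.
Distance 2: 1, 3, 4, 9.
Distance 3: 7, 10 — contains 7.

3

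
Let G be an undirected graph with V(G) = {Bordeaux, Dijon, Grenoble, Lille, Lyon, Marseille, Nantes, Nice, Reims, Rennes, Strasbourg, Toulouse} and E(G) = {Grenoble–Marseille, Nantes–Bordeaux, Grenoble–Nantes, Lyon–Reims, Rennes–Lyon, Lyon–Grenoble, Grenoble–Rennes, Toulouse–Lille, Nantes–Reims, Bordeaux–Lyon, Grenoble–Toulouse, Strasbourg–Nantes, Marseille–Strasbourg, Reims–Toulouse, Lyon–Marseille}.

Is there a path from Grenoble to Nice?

No

Explore from Grenoble.
Distance 1: reach Lyon, Marseille, Nantes, Rennes, Toulouse.
Distance 2: reach Bordeaux, Lille, Reims, Strasbourg.
The search is exhausted without reaching Nice; it lies in a different component.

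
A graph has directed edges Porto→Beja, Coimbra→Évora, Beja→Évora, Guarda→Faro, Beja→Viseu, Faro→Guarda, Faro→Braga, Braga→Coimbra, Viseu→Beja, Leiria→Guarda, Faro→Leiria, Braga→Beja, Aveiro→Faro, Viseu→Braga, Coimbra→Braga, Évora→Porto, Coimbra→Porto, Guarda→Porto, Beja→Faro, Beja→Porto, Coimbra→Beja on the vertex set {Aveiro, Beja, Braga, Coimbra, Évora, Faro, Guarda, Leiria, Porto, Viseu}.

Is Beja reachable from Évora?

Yes

Explore from Évora.
Distance 1: reach Porto.
Distance 2: reach Beja.
Found Beja.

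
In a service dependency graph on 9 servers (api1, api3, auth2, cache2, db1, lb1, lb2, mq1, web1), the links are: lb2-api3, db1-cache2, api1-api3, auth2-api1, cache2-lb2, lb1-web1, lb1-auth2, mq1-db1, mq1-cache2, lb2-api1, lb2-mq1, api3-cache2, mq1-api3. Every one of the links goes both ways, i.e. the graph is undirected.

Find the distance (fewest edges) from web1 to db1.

Distance 0: web1.
Distance 1: lb1.
Distance 2: auth2.
Distance 3: api1.
Distance 4: api3, lb2.
Distance 5: cache2, mq1.
Distance 6: db1 — contains db1.

6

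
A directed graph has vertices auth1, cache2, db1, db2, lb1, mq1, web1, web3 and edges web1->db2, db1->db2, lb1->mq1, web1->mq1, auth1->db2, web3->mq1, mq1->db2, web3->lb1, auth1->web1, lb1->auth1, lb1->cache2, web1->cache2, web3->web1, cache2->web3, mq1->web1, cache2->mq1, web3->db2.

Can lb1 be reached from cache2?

Yes

Explore from cache2.
Distance 1: reach mq1, web3.
Distance 2: reach db2, lb1, web1.
Found lb1.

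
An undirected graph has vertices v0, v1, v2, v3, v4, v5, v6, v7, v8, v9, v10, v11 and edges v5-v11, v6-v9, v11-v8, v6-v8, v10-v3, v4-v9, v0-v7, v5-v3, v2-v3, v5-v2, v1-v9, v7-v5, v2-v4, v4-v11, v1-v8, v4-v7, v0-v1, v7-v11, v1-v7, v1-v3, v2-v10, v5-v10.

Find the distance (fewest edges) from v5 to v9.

3

Distance 0: v5.
Distance 1: v2, v3, v7, v10, v11.
Distance 2: v0, v1, v4, v8.
Distance 3: v6, v9 — contains v9.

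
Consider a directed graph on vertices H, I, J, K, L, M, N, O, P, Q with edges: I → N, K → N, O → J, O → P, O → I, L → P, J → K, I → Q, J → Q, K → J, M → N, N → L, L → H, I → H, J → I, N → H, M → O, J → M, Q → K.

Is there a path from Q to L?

Explore from Q.
Distance 1: reach K.
Distance 2: reach J, N.
Distance 3: reach H, I, L, M.
Found L.

Yes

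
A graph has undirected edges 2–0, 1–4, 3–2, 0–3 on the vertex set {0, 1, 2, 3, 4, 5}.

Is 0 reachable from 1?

No

Explore from 1.
Distance 1: reach 4.
The search is exhausted without reaching 0; it lies in a different component.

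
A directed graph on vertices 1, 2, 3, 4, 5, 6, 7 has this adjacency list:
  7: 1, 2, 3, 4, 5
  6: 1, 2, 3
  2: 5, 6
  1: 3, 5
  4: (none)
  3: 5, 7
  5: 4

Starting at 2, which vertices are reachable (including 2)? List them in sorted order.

1, 2, 3, 4, 5, 6, 7

Start at 2.
Its neighbours: 5, 6.
Then their neighbours: 1, 3, 4.
Then next layer: 7.
Every vertex is now reached.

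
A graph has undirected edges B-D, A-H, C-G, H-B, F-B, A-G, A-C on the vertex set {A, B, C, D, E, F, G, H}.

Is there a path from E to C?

E has no edges, so nothing is reachable from it.

No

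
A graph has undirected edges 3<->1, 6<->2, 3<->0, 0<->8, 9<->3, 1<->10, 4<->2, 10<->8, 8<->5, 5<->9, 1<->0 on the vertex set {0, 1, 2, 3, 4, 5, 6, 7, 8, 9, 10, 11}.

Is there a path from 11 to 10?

11 has no edges, so nothing is reachable from it.

No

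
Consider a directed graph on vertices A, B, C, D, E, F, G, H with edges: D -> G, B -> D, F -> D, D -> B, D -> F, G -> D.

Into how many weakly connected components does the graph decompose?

5

From A: component {A}.
From B: component {B, D, F, G}.
From C: component {C}.
From E: component {E}.
From H: component {H}.
That's 5 components.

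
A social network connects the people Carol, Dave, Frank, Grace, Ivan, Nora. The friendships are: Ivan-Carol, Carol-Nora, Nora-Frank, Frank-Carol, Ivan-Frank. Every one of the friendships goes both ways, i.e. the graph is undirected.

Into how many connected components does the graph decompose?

3

From Carol: component {Carol, Frank, Ivan, Nora}.
From Dave: component {Dave}.
From Grace: component {Grace}.
That's 3 components.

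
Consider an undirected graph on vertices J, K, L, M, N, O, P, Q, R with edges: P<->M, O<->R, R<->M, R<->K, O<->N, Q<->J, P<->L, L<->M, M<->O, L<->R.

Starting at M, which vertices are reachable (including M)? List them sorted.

Start at M.
Its neighbours: L, O, P, R.
Then their neighbours: K, N.
Nothing further is reachable.

K, L, M, N, O, P, R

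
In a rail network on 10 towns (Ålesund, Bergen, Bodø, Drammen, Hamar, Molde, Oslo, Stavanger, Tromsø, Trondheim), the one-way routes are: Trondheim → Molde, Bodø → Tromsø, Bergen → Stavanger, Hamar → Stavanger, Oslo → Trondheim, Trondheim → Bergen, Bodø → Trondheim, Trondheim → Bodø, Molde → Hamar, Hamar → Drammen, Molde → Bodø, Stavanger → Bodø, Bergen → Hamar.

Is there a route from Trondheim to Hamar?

Explore from Trondheim.
Distance 1: reach Bergen, Bodø, Molde.
Distance 2: reach Hamar, Stavanger, Tromsø.
Found Hamar.

Yes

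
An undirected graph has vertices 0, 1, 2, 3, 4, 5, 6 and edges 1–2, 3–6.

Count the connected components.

5

From 0: component {0}.
From 1: component {1, 2}.
From 3: component {3, 6}.
From 4: component {4}.
From 5: component {5}.
That's 5 components.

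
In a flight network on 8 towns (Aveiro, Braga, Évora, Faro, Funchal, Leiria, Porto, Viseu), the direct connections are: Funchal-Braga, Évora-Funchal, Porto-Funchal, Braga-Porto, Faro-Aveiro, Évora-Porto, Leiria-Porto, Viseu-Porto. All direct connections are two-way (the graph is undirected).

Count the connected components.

2

From Aveiro: component {Aveiro, Faro}.
From Braga: component {Braga, Évora, Funchal, Leiria, Porto, Viseu}.
That's 2 components.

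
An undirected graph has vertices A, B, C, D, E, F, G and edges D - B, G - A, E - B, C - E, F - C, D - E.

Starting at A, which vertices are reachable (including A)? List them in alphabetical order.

Start at A.
Its neighbours: G.
Nothing further is reachable.

A, G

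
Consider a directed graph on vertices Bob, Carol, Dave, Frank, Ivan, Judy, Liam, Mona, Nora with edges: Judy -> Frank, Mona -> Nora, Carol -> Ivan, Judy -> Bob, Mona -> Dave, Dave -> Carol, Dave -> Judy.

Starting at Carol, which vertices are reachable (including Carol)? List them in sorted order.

Carol, Ivan

Start at Carol.
Its neighbours: Ivan.
Nothing further is reachable.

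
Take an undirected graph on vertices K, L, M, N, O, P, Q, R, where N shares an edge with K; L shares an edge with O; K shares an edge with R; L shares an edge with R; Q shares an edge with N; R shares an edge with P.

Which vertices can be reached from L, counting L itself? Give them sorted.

Start at L.
Its neighbours: O, R.
Then their neighbours: K, P.
Then next layer: N.
Then next layer: Q.
Nothing further is reachable.

K, L, N, O, P, Q, R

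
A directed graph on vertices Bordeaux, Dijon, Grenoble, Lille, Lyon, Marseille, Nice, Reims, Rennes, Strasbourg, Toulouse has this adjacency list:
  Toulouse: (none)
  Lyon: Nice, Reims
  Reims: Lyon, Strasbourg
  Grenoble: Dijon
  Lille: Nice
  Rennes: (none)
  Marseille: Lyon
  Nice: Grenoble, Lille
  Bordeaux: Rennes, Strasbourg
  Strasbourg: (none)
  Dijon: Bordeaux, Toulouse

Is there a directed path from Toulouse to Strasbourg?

Toulouse has no outgoing edges, so nothing is reachable from it.

No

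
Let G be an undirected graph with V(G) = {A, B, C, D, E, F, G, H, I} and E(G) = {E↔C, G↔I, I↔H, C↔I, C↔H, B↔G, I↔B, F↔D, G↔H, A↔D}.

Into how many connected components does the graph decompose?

2

From A: component {A, D, F}.
From B: component {B, C, E, G, H, I}.
That's 2 components.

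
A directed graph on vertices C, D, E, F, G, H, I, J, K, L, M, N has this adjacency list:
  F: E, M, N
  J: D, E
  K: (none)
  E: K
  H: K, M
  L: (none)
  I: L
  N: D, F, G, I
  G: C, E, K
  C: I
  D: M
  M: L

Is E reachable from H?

No

Explore from H.
Distance 1: reach K, M.
Distance 2: reach L.
The search from H is exhausted; no directed path reaches E.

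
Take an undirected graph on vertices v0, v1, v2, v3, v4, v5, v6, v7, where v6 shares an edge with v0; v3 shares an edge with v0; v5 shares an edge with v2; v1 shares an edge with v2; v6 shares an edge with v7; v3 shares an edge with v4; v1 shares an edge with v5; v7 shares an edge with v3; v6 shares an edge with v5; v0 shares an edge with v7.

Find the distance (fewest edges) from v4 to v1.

Distance 0: v4.
Distance 1: v3.
Distance 2: v0, v7.
Distance 3: v6.
Distance 4: v5.
Distance 5: v1, v2 — contains v1.

5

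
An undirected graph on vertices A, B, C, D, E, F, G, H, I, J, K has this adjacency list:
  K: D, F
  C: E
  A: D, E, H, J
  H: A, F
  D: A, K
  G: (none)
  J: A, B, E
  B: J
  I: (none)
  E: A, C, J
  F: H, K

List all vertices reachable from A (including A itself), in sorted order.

Start at A.
Its neighbours: D, E, H, J.
Then their neighbours: B, C, F, K.
Nothing further is reachable.

A, B, C, D, E, F, H, J, K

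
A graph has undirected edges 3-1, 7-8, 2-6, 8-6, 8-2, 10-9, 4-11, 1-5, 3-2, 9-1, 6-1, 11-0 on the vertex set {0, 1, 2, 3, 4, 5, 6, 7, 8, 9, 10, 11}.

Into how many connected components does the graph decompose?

From 0: component {0, 4, 11}.
From 1: component {1, 2, 3, 5, 6, 7, 8, 9, 10}.
That's 2 components.

2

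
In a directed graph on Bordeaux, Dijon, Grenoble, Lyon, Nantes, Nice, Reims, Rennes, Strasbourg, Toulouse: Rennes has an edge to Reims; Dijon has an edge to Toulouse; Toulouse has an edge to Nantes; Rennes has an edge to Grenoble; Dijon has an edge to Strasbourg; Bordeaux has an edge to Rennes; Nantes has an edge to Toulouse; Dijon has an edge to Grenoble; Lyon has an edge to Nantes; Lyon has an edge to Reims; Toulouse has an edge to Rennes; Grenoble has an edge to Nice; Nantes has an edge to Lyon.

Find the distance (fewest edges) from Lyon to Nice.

5

Distance 0: Lyon.
Distance 1: Nantes, Reims.
Distance 2: Toulouse.
Distance 3: Rennes.
Distance 4: Grenoble.
Distance 5: Nice — contains Nice.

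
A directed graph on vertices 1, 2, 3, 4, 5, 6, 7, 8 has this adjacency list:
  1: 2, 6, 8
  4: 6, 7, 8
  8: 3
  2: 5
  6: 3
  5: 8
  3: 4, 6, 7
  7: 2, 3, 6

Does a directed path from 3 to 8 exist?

Yes

Explore from 3.
Distance 1: reach 4, 6, 7.
Distance 2: reach 2, 8.
Found 8.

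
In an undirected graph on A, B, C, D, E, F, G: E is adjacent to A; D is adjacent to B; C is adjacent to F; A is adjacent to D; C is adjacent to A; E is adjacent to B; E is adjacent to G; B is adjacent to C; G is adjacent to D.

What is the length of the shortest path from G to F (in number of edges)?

4

Distance 0: G.
Distance 1: D, E.
Distance 2: A, B.
Distance 3: C.
Distance 4: F — contains F.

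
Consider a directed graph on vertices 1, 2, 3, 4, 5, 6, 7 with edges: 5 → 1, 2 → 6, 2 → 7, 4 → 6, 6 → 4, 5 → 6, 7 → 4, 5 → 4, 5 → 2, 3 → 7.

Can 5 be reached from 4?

Explore from 4.
Distance 1: reach 6.
The search from 4 is exhausted; no directed path reaches 5.

No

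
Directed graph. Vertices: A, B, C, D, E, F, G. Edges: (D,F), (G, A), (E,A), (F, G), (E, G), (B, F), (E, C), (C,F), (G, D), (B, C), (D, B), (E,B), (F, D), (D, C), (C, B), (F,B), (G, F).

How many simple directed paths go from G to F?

6

G→D→B→C→F
G→D→B→F
G→D→C→B→F
G→D→C→F
G→D→F
G→F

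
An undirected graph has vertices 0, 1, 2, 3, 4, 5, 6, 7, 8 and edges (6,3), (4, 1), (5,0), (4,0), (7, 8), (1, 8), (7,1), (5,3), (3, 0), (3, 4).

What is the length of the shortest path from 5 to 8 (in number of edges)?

4

Distance 0: 5.
Distance 1: 0, 3.
Distance 2: 4, 6.
Distance 3: 1.
Distance 4: 7, 8 — contains 8.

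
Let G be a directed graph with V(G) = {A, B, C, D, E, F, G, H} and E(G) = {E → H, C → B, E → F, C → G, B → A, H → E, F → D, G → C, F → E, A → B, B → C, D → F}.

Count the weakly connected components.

2

From A: component {A, B, C, G}.
From D: component {D, E, F, H}.
That's 2 components.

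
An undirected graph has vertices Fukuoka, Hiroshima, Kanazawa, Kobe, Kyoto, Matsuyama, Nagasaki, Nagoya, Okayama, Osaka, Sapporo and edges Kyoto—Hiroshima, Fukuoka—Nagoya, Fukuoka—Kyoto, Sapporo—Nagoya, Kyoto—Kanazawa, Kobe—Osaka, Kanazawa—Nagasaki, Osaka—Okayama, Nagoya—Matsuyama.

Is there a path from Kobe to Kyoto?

Explore from Kobe.
Distance 1: reach Osaka.
Distance 2: reach Okayama.
The search is exhausted without reaching Kyoto; it lies in a different component.

No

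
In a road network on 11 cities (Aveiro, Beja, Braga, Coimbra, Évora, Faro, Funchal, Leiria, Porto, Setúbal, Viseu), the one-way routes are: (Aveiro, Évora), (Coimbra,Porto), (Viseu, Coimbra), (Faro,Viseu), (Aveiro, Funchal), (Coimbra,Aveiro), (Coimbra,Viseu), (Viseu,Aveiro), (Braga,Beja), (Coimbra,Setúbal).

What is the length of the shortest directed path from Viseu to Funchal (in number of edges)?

2

Distance 0: Viseu.
Distance 1: Aveiro, Coimbra.
Distance 2: Évora, Funchal, Porto, Setúbal — contains Funchal.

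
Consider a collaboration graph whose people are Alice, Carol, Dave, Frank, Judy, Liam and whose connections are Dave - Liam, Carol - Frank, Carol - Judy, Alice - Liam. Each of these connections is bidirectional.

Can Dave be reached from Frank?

Explore from Frank.
Distance 1: reach Carol.
Distance 2: reach Judy.
The search is exhausted without reaching Dave; it lies in a different component.

No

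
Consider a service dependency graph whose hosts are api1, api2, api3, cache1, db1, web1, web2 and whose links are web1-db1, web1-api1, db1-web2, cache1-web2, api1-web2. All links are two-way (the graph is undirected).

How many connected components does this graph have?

From api1: component {api1, cache1, db1, web1, web2}.
From api2: component {api2}.
From api3: component {api3}.
That's 3 components.

3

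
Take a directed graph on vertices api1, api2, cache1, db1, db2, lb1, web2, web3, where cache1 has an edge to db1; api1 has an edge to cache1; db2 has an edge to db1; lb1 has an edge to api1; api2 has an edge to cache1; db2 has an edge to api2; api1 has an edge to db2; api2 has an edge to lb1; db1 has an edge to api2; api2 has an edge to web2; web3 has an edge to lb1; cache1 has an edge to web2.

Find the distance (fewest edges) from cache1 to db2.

Distance 0: cache1.
Distance 1: db1, web2.
Distance 2: api2.
Distance 3: lb1.
Distance 4: api1.
Distance 5: db2 — contains db2.

5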